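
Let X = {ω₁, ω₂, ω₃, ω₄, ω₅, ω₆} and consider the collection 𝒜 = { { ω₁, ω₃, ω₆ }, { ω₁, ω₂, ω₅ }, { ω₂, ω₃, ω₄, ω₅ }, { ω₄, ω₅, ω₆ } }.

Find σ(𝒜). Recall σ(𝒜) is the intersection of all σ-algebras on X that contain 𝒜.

σ(𝒜) = { ∅, { ω₁ }, { ω₂ }, { ω₃ }, { ω₄ }, { ω₅ }, { ω₆ }, { ω₁, ω₂ }, { ω₁, ω₃ }, { ω₁, ω₄ }, { ω₁, ω₅ }, { ω₁, ω₆ }, { ω₂, ω₃ }, { ω₂, ω₄ }, { ω₂, ω₅ }, { ω₂, ω₆ }, { ω₃, ω₄ }, { ω₃, ω₅ }, { ω₃, ω₆ }, { ω₄, ω₅ }, { ω₄, ω₆ }, { ω₅, ω₆ }, { ω₁, ω₂, ω₃ }, { ω₁, ω₂, ω₄ }, { ω₁, ω₂, ω₅ }, { ω₁, ω₂, ω₆ }, { ω₁, ω₃, ω₄ }, { ω₁, ω₃, ω₅ }, { ω₁, ω₃, ω₆ }, { ω₁, ω₄, ω₅ }, { ω₁, ω₄, ω₆ }, { ω₁, ω₅, ω₆ }, { ω₂, ω₃, ω₄ }, { ω₂, ω₃, ω₅ }, { ω₂, ω₃, ω₆ }, { ω₂, ω₄, ω₅ }, { ω₂, ω₄, ω₆ }, { ω₂, ω₅, ω₆ }, { ω₃, ω₄, ω₅ }, { ω₃, ω₄, ω₆ }, { ω₃, ω₅, ω₆ }, { ω₄, ω₅, ω₆ }, { ω₁, ω₂, ω₃, ω₄ }, { ω₁, ω₂, ω₃, ω₅ }, { ω₁, ω₂, ω₃, ω₆ }, { ω₁, ω₂, ω₄, ω₅ }, { ω₁, ω₂, ω₄, ω₆ }, { ω₁, ω₂, ω₅, ω₆ }, { ω₁, ω₃, ω₄, ω₅ }, { ω₁, ω₃, ω₄, ω₆ }, { ω₁, ω₃, ω₅, ω₆ }, { ω₁, ω₄, ω₅, ω₆ }, { ω₂, ω₃, ω₄, ω₅ }, { ω₂, ω₃, ω₄, ω₆ }, { ω₂, ω₃, ω₅, ω₆ }, { ω₂, ω₄, ω₅, ω₆ }, { ω₃, ω₄, ω₅, ω₆ }, { ω₁, ω₂, ω₃, ω₄, ω₅ }, { ω₁, ω₂, ω₃, ω₄, ω₆ }, { ω₁, ω₂, ω₃, ω₅, ω₆ }, { ω₁, ω₂, ω₄, ω₅, ω₆ }, { ω₁, ω₃, ω₄, ω₅, ω₆ }, { ω₂, ω₃, ω₄, ω₅, ω₆ }, X }

Trace:
Initial family (6 sets): { ∅, { ω₁, ω₂, ω₅ }, { ω₁, ω₃, ω₆ }, { ω₄, ω₅, ω₆ }, { ω₂, ω₃, ω₄, ω₅ }, X }.
Pass 1: 9 new —
  { ω₁, ω₆ }  = { ω₂, ω₃, ω₄, ω₅ }ᶜ
  { ω₁, ω₂, ω₃ }  = { ω₄, ω₅, ω₆ }ᶜ
  { ω₂, ω₄, ω₅ }  = { ω₁, ω₃, ω₆ }ᶜ
  { ω₃, ω₄, ω₆ }  = { ω₁, ω₂, ω₅ }ᶜ
  { ω₁, ω₂, ω₃, ω₄, ω₅ }  = { ω₁, ω₂, ω₅ } ∪ { ω₂, ω₃, ω₄, ω₅ }
  { ω₁, ω₂, ω₃, ω₅, ω₆ }  = { ω₁, ω₂, ω₅ } ∪ { ω₁, ω₃, ω₆ }
  { ω₁, ω₂, ω₄, ω₅, ω₆ }  = { ω₁, ω₂, ω₅ } ∪ { ω₄, ω₅, ω₆ }
  { ω₁, ω₃, ω₄, ω₅, ω₆ }  = { ω₁, ω₃, ω₆ } ∪ { ω₄, ω₅, ω₆ }
  { ω₂, ω₃, ω₄, ω₅, ω₆ }  = { ω₂, ω₃, ω₄, ω₅ } ∪ { ω₄, ω₅, ω₆ }
  — 15 sets.
Pass 2 adds 14:
  { ω₁ }  = { ω₂, ω₃, ω₄, ω₅, ω₆ }ᶜ
  { ω₂ }  = { ω₁, ω₃, ω₄, ω₅, ω₆ }ᶜ
  { ω₃ }  = { ω₁, ω₂, ω₄, ω₅, ω₆ }ᶜ
  { ω₄ }  = { ω₁, ω₂, ω₃, ω₅, ω₆ }ᶜ
  { ω₆ }  = { ω₁, ω₂, ω₃, ω₄, ω₅ }ᶜ
  { ω₁, ω₂, ω₃, ω₅ }  = { ω₁, ω₂, ω₃ } ∪ { ω₁, ω₂, ω₅ }
  { ω₁, ω₂, ω₃, ω₆ }  = { ω₁, ω₂, ω₃ } ∪ { ω₁, ω₃, ω₆ }
  { ω₁, ω₂, ω₄, ω₅ }  = { ω₁, ω₂, ω₅ } ∪ { ω₂, ω₄, ω₅ }
  { ω₁, ω₂, ω₅, ω₆ }  = { ω₁, ω₆ } ∪ { ω₁, ω₂, ω₅ }
  { ω₁, ω₃, ω₄, ω₆ }  = { ω₁, ω₃, ω₆ } ∪ { ω₃, ω₄, ω₆ }
  { ω₁, ω₄, ω₅, ω₆ }  = { ω₁, ω₆ } ∪ { ω₄, ω₅, ω₆ }
  { ω₂, ω₄, ω₅, ω₆ }  = { ω₄, ω₅, ω₆ } ∪ { ω₂, ω₄, ω₅ }
  { ω₃, ω₄, ω₅, ω₆ }  = { ω₃, ω₄, ω₆ } ∪ { ω₄, ω₅, ω₆ }
  { ω₁, ω₂, ω₃, ω₄, ω₆ }  = { ω₁, ω₂, ω₃ } ∪ { ω₃, ω₄, ω₆ }
  — 29 sets.
Pass 3: 16 new —
  { ω₅ }  = { ω₁, ω₂, ω₃, ω₄, ω₆ }ᶜ
  { ω₁, ω₂ }  = { ω₃, ω₄, ω₅, ω₆ }ᶜ
  { ω₁, ω₃ }  = { ω₂, ω₄, ω₅, ω₆ }ᶜ
  { ω₁, ω₄ }  = { ω₄ } ∪ { ω₁ }
  { ω₂, ω₃ }  = { ω₁, ω₄, ω₅, ω₆ }ᶜ
  { ω₂, ω₄ }  = { ω₂ } ∪ { ω₄ }
  { ω₂, ω₅ }  = { ω₁, ω₃, ω₄, ω₆ }ᶜ
  { ω₂, ω₆ }  = { ω₂ } ∪ { ω₆ }
  { ω₃, ω₄ }  = { ω₁, ω₂, ω₅, ω₆ }ᶜ
  { ω₃, ω₆ }  = { ω₁, ω₂, ω₄, ω₅ }ᶜ
  { ω₄, ω₅ }  = { ω₁, ω₂, ω₃, ω₆ }ᶜ
  { ω₄, ω₆ }  = { ω₁, ω₂, ω₃, ω₅ }ᶜ
  { ω₁, ω₂, ω₆ }  = { ω₁, ω₆ } ∪ { ω₂ }
  { ω₁, ω₄, ω₆ }  = { ω₁, ω₆ } ∪ { ω₄ }
  { ω₁, ω₂, ω₃, ω₄ }  = { ω₁, ω₂, ω₃ } ∪ { ω₄ }
  { ω₂, ω₃, ω₄, ω₆ }  = { ω₂ } ∪ { ω₃, ω₄, ω₆ }
  — 45 sets.
Pass 4 (19 new):
  { ω₁, ω₅ }  = { ω₂, ω₃, ω₄, ω₆ }ᶜ
  { ω₃, ω₅ }  = { ω₃ } ∪ { ω₅ }
  { ω₅, ω₆ }  = { ω₁, ω₂, ω₃, ω₄ }ᶜ
  { ω₁, ω₂, ω₄ }  = { ω₂ } ∪ { ω₁, ω₄ }
  { ω₁, ω₃, ω₄ }  = { ω₃, ω₄ } ∪ { ω₁, ω₃ }
  { ω₁, ω₃, ω₅ }  = { ω₁, ω₃ } ∪ { ω₅ }
  { ω₁, ω₄, ω₅ }  = { ω₄, ω₅ } ∪ { ω₁ }
  { ω₁, ω₅, ω₆ }  = { ω₁, ω₆ } ∪ { ω₅ }
  { ω₂, ω₃, ω₄ }  = { ω₃, ω₄ } ∪ { ω₂ }
  { ω₂, ω₃, ω₅ }  = { ω₁, ω₄, ω₆ }ᶜ
  { ω₂, ω₃, ω₆ }  = { ω₂ } ∪ { ω₃, ω₆ }
  { ω₂, ω₄, ω₆ }  = { ω₂ } ∪ { ω₄, ω₆ }
  { ω₂, ω₅, ω₆ }  = { ω₂, ω₆ } ∪ { ω₂, ω₅ }
  { ω₃, ω₄, ω₅ }  = { ω₁, ω₂, ω₆ }ᶜ
  { ω₃, ω₅, ω₆ }  = { ω₃, ω₆ } ∪ { ω₅ }
  { ω₁, ω₂, ω₄, ω₆ }  = { ω₁, ω₆ } ∪ { ω₂, ω₄ }
  { ω₁, ω₃, ω₄, ω₅ }  = { ω₂, ω₆ }ᶜ
  { ω₁, ω₃, ω₅, ω₆ }  = { ω₂, ω₄ }ᶜ
  { ω₂, ω₃, ω₅, ω₆ }  = { ω₁, ω₄ }ᶜ
  — 64 sets.
After Pass 5 the family is unchanged; done.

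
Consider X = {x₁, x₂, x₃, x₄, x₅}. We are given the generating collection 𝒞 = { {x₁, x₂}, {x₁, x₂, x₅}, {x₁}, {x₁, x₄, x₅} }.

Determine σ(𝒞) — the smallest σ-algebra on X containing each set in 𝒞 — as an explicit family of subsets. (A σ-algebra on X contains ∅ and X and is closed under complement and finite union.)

σ(𝒞) = { ∅, {x₁}, {x₂}, {x₃}, {x₄}, {x₅}, {x₁, x₂}, {x₁, x₃}, {x₁, x₄}, {x₁, x₅}, {x₂, x₃}, {x₂, x₄}, {x₂, x₅}, {x₃, x₄}, {x₃, x₅}, {x₄, x₅}, {x₁, x₂, x₃}, {x₁, x₂, x₄}, {x₁, x₂, x₅}, {x₁, x₃, x₄}, {x₁, x₃, x₅}, {x₁, x₄, x₅}, {x₂, x₃, x₄}, {x₂, x₃, x₅}, {x₂, x₄, x₅}, {x₃, x₄, x₅}, {x₁, x₂, x₃, x₄}, {x₁, x₂, x₃, x₅}, {x₁, x₂, x₄, x₅}, {x₁, x₃, x₄, x₅}, {x₂, x₃, x₄, x₅}, X }

Working:
Begin from { ∅, {x₁}, {x₁, x₂}, {x₁, x₂, x₅}, {x₁, x₄, x₅}, X } (that is, 𝒞 plus ∅ and X).
Round 1: 5 new —
  {x₂, x₃}  = X∖{x₁, x₄, x₅}
  {x₃, x₄}  = X∖{x₁, x₂, x₅}
  {x₃, x₄, x₅}  = X∖{x₁, x₂}
  {x₁, x₂, x₄, x₅}  = {x₁, x₄, x₅} ∪ {x₁, x₂, x₅}
  {x₂, x₃, x₄, x₅}  = X∖{x₁}
  |family| = 11
Round 2 (7 new):
  {x₃}  = X∖{x₁, x₂, x₄, x₅}
  {x₁, x₂, x₃}  = {x₁, x₂} ∪ {x₂, x₃}
  {x₁, x₃, x₄}  = {x₃, x₄} ∪ {x₁}
  {x₂, x₃, x₄}  = {x₃, x₄} ∪ {x₂, x₃}
  {x₁, x₂, x₃, x₄}  = {x₃, x₄} ∪ {x₁, x₂}
  {x₁, x₂, x₃, x₅}  = {x₁, x₂, x₅} ∪ {x₂, x₃}
  {x₁, x₃, x₄, x₅}  = {x₁, x₄, x₅} ∪ {x₃, x₄, x₅}
  |family| = 18
Round 3 (7 new):
  {x₂}  = X∖{x₁, x₃, x₄, x₅}
  {x₄}  = X∖{x₁, x₂, x₃, x₅}
  {x₅}  = X∖{x₁, x₂, x₃, x₄}
  {x₁, x₃}  = {x₃} ∪ {x₁}
  {x₁, x₅}  = X∖{x₂, x₃, x₄}
  {x₂, x₅}  = X∖{x₁, x₃, x₄}
  {x₄, x₅}  = X∖{x₁, x₂, x₃}
  |family| = 25
Round 4 (7 new):
  {x₁, x₄}  = {x₄} ∪ {x₁}
  {x₂, x₄}  = {x₂} ∪ {x₄}
  {x₃, x₅}  = {x₅} ∪ {x₃}
  {x₁, x₂, x₄}  = {x₁, x₂} ∪ {x₄}
  {x₁, x₃, x₅}  = {x₅} ∪ {x₁, x₃}
  {x₂, x₃, x₅}  = {x₂, x₅} ∪ {x₃}
  {x₂, x₄, x₅}  = X∖{x₁, x₃}
  |family| = 32
Round 5: no new sets; the family is a σ-algebra.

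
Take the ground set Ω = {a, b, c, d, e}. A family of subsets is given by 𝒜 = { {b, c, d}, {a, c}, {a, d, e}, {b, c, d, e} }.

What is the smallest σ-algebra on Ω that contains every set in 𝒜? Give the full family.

σ(𝒜) = { ∅, {a}, {b}, {c}, {d}, {e}, {a, b}, {a, c}, {a, d}, {a, e}, {b, c}, {b, d}, {b, e}, {c, d}, {c, e}, {d, e}, {a, b, c}, {a, b, d}, {a, b, e}, {a, c, d}, {a, c, e}, {a, d, e}, {b, c, d}, {b, c, e}, {b, d, e}, {c, d, e}, {a, b, c, d}, {a, b, c, e}, {a, b, d, e}, {a, c, d, e}, {b, c, d, e}, Ω }

Check:
Start: 𝒜 ∪ {∅, Ω} = { ∅, {a, c}, {a, d, e}, {b, c, d}, {b, c, d, e}, Ω }.
Iteration 1 adds 6:
  {a}  = Ω∖{b, c, d, e}
  {a, e}  = Ω∖{b, c, d}
  {b, c}  = Ω∖{a, d, e}
  {b, d, e}  = Ω∖{a, c}
  {a, b, c, d}  = {b, c, d} ∪ {a, c}
  {a, c, d, e}  = {a, d, e} ∪ {a, c}
  |family| = 12
Iteration 2 (6 new):
  {b}  = Ω∖{a, c, d, e}
  {e}  = Ω∖{a, b, c, d}
  {a, b, c}  = {b, c} ∪ {a, c}
  {a, c, e}  = {a, c} ∪ {a, e}
  {a, b, c, e}  = {b, c} ∪ {a, e}
  {a, b, d, e}  = {a, d, e} ∪ {b, d, e}
  |family| = 18
Iteration 3: +8 →
  {c}  = Ω∖{a, b, d, e}
  {d}  = Ω∖{a, b, c, e}
  {a, b}  = {b} ∪ {a}
  {b, d}  = Ω∖{a, c, e}
  {b, e}  = {b} ∪ {e}
  {d, e}  = Ω∖{a, b, c}
  {a, b, e}  = {a, e} ∪ {b}
  {b, c, e}  = {b, c} ∪ {e}
  |family| = 26
Iteration 4 adds 6:
  {a, d}  = Ω∖{b, c, e}
  {c, d}  = Ω∖{a, b, e}
  {c, e}  = {e} ∪ {c}
  {a, b, d}  = {a, b} ∪ {d}
  {a, c, d}  = Ω∖{b, e}
  {c, d, e}  = Ω∖{a, b}
  |family| = 32
Iteration 5: already closed under ᶜ and ∪.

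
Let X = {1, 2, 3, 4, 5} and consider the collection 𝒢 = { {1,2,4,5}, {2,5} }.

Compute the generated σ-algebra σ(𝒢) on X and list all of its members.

Seed the family with 𝒢 together with ∅ and X: { ∅, {2,5}, {1,2,4,5}, X }.
Iteration 1 (2 new):
  {3}  = {1,2,4,5}ᶜ
  {1,3,4}  = {2,5}ᶜ
  |family| = 6
Iteration 2 adds 1:
  {2,3,5}  = {3} ∪ {2,5}
  |family| = 7
Iteration 3 (1 new):
  {1,4}  = {2,3,5}ᶜ
  |family| = 8
Iteration 4: closed — nothing new.

σ(𝒢) = { ∅, {3}, {1,4}, {2,5}, {1,3,4}, {2,3,5}, {1,2,4,5}, X }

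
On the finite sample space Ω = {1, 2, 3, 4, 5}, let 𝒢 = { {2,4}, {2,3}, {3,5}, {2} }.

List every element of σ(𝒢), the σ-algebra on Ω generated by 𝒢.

σ(𝒢) (32 sets): { {}, {1}, {2}, {3}, {4}, {5}, {1,2}, {1,3}, {1,4}, {1,5}, {2,3}, {2,4}, {2,5}, {3,4}, {3,5}, {4,5}, {1,2,3}, {1,2,4}, {1,2,5}, {1,3,4}, {1,3,5}, {1,4,5}, {2,3,4}, {2,3,5}, {2,4,5}, {3,4,5}, {1,2,3,4}, {1,2,3,5}, {1,2,4,5}, {1,3,4,5}, {2,3,4,5}, Ω }

Working:
Seed the family with 𝒢 together with ∅ and Ω: { {}, {2}, {2,3}, {2,4}, {3,5}, Ω }.
Pass 1 adds 7:
  {1,2,4}  = ᶜ of {3,5}
  {1,3,5}  = ᶜ of {2,4}
  {1,4,5}  = ᶜ of {2,3}
  {2,3,4}  = {2,3} ∪ {2,4}
  {2,3,5}  = {2,3} ∪ {3,5}
  {1,3,4,5}  = ᶜ of {2}
  {2,3,4,5}  = {3,5} ∪ {2,4}
  — 13 sets.
Pass 2 (6 new):
  {1}  = ᶜ of {2,3,4,5}
  {1,4}  = ᶜ of {2,3,5}
  {1,5}  = ᶜ of {2,3,4}
  {1,2,3,4}  = {2,3,4} ∪ {1,2,4}
  {1,2,3,5}  = {1,3,5} ∪ {2}
  {1,2,4,5}  = {1,4,5} ∪ {2}
  — 19 sets.
Pass 3: +6 →
  {3}  = ᶜ of {1,2,4,5}
  {4}  = ᶜ of {1,2,3,5}
  {5}  = ᶜ of {1,2,3,4}
  {1,2}  = {2} ∪ {1}
  {1,2,3}  = {2,3} ∪ {1}
  {1,2,5}  = {2} ∪ {1,5}
  — 25 sets.
Pass 4 adds 7:
  {1,3}  = {3} ∪ {1}
  {2,5}  = {2} ∪ {5}
  {3,4}  = ᶜ of {1,2,5}
  {4,5}  = ᶜ of {1,2,3}
  {1,3,4}  = {3} ∪ {1,4}
  {2,4,5}  = {5} ∪ {2,4}
  {3,4,5}  = ᶜ of {1,2}
  — 32 sets.
Pass 5: already closed under ᶜ and ∪.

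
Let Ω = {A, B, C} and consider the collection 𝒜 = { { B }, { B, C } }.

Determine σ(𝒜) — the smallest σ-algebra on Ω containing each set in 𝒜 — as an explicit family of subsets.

σ(𝒜) (8 sets): { {  }, { A }, { B }, { C }, { A, B }, { A, C }, { B, C }, Ω }

Working:
Take S₀ = 𝒜 ∪ {∅, Ω} = { {  }, { B }, { B, C }, Ω }.
Round 1 (2 new):
  { A }  = ᶜ of { B, C }
  { A, C }  = ᶜ of { B }
  (now 6)
Round 2 adds 1:
  { A, B }  = { B } ∪ { A }
  (now 7)
Round 3: +1 →
  { C }  = ᶜ of { A, B }
  (now 8)
Round 4: stable.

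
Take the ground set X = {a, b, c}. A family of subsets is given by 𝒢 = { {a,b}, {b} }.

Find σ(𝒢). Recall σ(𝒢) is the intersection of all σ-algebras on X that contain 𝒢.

Take S₀ = 𝒢 ∪ {∅, X} = { {}, {b}, {a,b}, X }.
Step 1: 2 new —
  {c}  = X∖{a,b}
  {a,c}  = X∖{b}
  [6 total]
Step 2. New:
  {b,c}  = {c} ∪ {b}
  [7 total]
Step 3. New:
  {a}  = X∖{b,c}
  [8 total]
Step 4: closed — nothing new.

σ(𝒢) = { {}, {a}, {b}, {c}, {a,b}, {a,c}, {b,c}, X }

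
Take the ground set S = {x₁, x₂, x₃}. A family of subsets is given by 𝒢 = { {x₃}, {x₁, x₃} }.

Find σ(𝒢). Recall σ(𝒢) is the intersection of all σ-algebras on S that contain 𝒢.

Answer: σ(𝒢) = { {}, {x₁}, {x₂}, {x₃}, {x₁, x₂}, {x₁, x₃}, {x₂, x₃}, S }

Trace:
Begin from { {}, {x₃}, {x₁, x₃}, S } (that is, 𝒢 plus ∅ and S).
Pass 1: +2 →
  {x₂}  = {x₁, x₃}ᶜ
  {x₁, x₂}  = {x₃}ᶜ
  |family| = 6
Pass 2: 1 new —
  {x₂, x₃}  = {x₃} ∪ {x₂}
  |family| = 7
Pass 3 adds 1:
  {x₁}  = {x₂, x₃}ᶜ
  |family| = 8
Pass 4 adds nothing — fixpoint reached.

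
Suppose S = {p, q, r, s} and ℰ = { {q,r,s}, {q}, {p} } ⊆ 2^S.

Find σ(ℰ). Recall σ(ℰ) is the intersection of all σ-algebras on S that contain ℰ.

Initial family (5 sets): { {}, {p}, {q}, {q,r,s}, S }.
Step 1 (2 new):
  {p,q}  = {q} ∪ {p}
  {p,r,s}  = ᶜ of {q}
  [7 total]
Step 2: 1 new —
  {r,s}  = ᶜ of {p,q}
  [8 total]
Step 3 adds nothing — fixpoint reached.

Therefore σ(ℰ) = { {}, {p}, {q}, {p,q}, {r,s}, {p,r,s}, {q,r,s}, S } (|σ(ℰ)| = 8).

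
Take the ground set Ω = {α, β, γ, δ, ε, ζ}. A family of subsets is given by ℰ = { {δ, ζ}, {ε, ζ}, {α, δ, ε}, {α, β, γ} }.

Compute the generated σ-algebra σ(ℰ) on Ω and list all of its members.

σ(ℰ) (32 sets): { ∅, {α}, {δ}, {ε}, {ζ}, {α, δ}, {α, ε}, {α, ζ}, {β, γ}, {δ, ε}, {δ, ζ}, {ε, ζ}, {α, β, γ}, {α, δ, ε}, {α, δ, ζ}, {α, ε, ζ}, {β, γ, δ}, {β, γ, ε}, {β, γ, ζ}, {δ, ε, ζ}, {α, β, γ, δ}, {α, β, γ, ε}, {α, β, γ, ζ}, {α, δ, ε, ζ}, {β, γ, δ, ε}, {β, γ, δ, ζ}, {β, γ, ε, ζ}, {α, β, γ, δ, ε}, {α, β, γ, δ, ζ}, {α, β, γ, ε, ζ}, {β, γ, δ, ε, ζ}, Ω }

Derivation:
Start: ℰ ∪ {∅, Ω} = { ∅, {δ, ζ}, {ε, ζ}, {α, β, γ}, {α, δ, ε}, Ω }.
Round 1 (8 new):
  {β, γ, ζ}  = complement {α, δ, ε}
  {δ, ε, ζ}  = complement {α, β, γ}
  {α, β, γ, δ}  = complement {ε, ζ}
  {α, β, γ, ε}  = complement {δ, ζ}
  {α, δ, ε, ζ}  = {α, δ, ε} ∪ {ε, ζ}
  {α, β, γ, δ, ε}  = {α, δ, ε} ∪ {α, β, γ}
  {α, β, γ, δ, ζ}  = {α, β, γ} ∪ {δ, ζ}
  {α, β, γ, ε, ζ}  = {α, β, γ} ∪ {ε, ζ}
  [14 total]
Round 2: 8 new —
  {δ}  = complement {α, β, γ, ε, ζ}
  {ε}  = complement {α, β, γ, δ, ζ}
  {ζ}  = complement {α, β, γ, δ, ε}
  {β, γ}  = complement {α, δ, ε, ζ}
  {α, β, γ, ζ}  = {α, β, γ} ∪ {β, γ, ζ}
  {β, γ, δ, ζ}  = {β, γ, ζ} ∪ {δ, ζ}
  {β, γ, ε, ζ}  = {ε, ζ} ∪ {β, γ, ζ}
  {β, γ, δ, ε, ζ}  = {β, γ, ζ} ∪ {δ, ε, ζ}
  [22 total]
Round 3. New:
  {α}  = complement {β, γ, δ, ε, ζ}
  {α, δ}  = complement {β, γ, ε, ζ}
  {α, ε}  = complement {β, γ, δ, ζ}
  {δ, ε}  = complement {α, β, γ, ζ}
  {β, γ, δ}  = {β, γ} ∪ {δ}
  {β, γ, ε}  = {ε} ∪ {β, γ}
  [28 total]
Round 4: 4 new —
  {α, ζ}  = {α} ∪ {ζ}
  {α, δ, ζ}  = complement {β, γ, ε}
  {α, ε, ζ}  = complement {β, γ, δ}
  {β, γ, δ, ε}  = {β, γ, δ} ∪ {ε}
  [32 total]
After Round 5 the family is unchanged; done.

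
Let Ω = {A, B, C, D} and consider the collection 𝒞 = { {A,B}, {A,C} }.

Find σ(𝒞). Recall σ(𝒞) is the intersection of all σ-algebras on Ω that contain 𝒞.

Answer: σ(𝒞) = { {}, {A}, {B}, {C}, {D}, {A,B}, {A,C}, {A,D}, {B,C}, {B,D}, {C,D}, {A,B,C}, {A,B,D}, {A,C,D}, {B,C,D}, Ω }

Trace:
Initial family (4 sets): { {}, {A,B}, {A,C}, Ω }.
Iteration 1. New:
  {B,D}  = {A,C}ᶜ
  {C,D}  = {A,B}ᶜ
  {A,B,C}  = {A,B} ∪ {A,C}
  [7 total]
Iteration 2: 4 new —
  {D}  = {A,B,C}ᶜ
  {A,B,D}  = {A,B} ∪ {B,D}
  {A,C,D}  = {C,D} ∪ {A,C}
  {B,C,D}  = {C,D} ∪ {B,D}
  [11 total]
Iteration 3 adds 3:
  {A}  = {B,C,D}ᶜ
  {B}  = {A,C,D}ᶜ
  {C}  = {A,B,D}ᶜ
  [14 total]
Iteration 4: +2 →
  {A,D}  = {D} ∪ {A}
  {B,C}  = {C} ∪ {B}
  [16 total]
Iteration 5: no new sets; the family is a σ-algebra.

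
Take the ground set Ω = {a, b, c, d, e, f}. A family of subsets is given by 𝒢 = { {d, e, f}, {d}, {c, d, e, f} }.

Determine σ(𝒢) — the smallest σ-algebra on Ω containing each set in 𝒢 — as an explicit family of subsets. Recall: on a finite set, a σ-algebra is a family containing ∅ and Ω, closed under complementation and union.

Seed the family with 𝒢 together with ∅ and Ω: { {}, {d}, {d, e, f}, {c, d, e, f}, Ω }.
Round 1. New:
  {a, b}  = {c, d, e, f}ᶜ
  {a, b, c}  = {d, e, f}ᶜ
  {a, b, c, e, f}  = {d}ᶜ
  [8 total]
Round 2: 3 new —
  {a, b, d}  = {d} ∪ {a, b}
  {a, b, c, d}  = {d} ∪ {a, b, c}
  {a, b, d, e, f}  = {d, e, f} ∪ {a, b}
  [11 total]
Round 3 (3 new):
  {c}  = {a, b, d, e, f}ᶜ
  {e, f}  = {a, b, c, d}ᶜ
  {c, e, f}  = {a, b, d}ᶜ
  [14 total]
Round 4. New:
  {c, d}  = {c} ∪ {d}
  {a, b, e, f}  = {e, f} ∪ {a, b}
  [16 total]
Round 5: stable.

σ(𝒢) = { {}, {c}, {d}, {a, b}, {c, d}, {e, f}, {a, b, c}, {a, b, d}, {c, e, f}, {d, e, f}, {a, b, c, d}, {a, b, e, f}, {c, d, e, f}, {a, b, c, e, f}, {a, b, d, e, f}, Ω }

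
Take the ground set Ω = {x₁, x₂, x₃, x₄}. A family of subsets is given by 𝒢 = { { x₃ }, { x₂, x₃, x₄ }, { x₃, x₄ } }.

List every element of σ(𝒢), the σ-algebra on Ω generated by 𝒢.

σ(𝒢) (16 sets): { {}, { x₁ }, { x₂ }, { x₃ }, { x₄ }, { x₁, x₂ }, { x₁, x₃ }, { x₁, x₄ }, { x₂, x₃ }, { x₂, x₄ }, { x₃, x₄ }, { x₁, x₂, x₃ }, { x₁, x₂, x₄ }, { x₁, x₃, x₄ }, { x₂, x₃, x₄ }, Ω }

Derivation:
Seed the family with 𝒢 together with ∅ and Ω: { {}, { x₃ }, { x₃, x₄ }, { x₂, x₃, x₄ }, Ω }.
Pass 1 (3 new):
  { x₁ }  = { x₂, x₃, x₄ }ᶜ
  { x₁, x₂ }  = { x₃, x₄ }ᶜ
  { x₁, x₂, x₄ }  = { x₃ }ᶜ
  — 8 sets.
Pass 2 adds 3:
  { x₁, x₃ }  = { x₃ } ∪ { x₁ }
  { x₁, x₂, x₃ }  = { x₃ } ∪ { x₁, x₂ }
  { x₁, x₃, x₄ }  = { x₃, x₄ } ∪ { x₁ }
  — 11 sets.
Pass 3: +3 →
  { x₂ }  = { x₁, x₃, x₄ }ᶜ
  { x₄ }  = { x₁, x₂, x₃ }ᶜ
  { x₂, x₄ }  = { x₁, x₃ }ᶜ
  — 14 sets.
Pass 4. New:
  { x₁, x₄ }  = { x₄ } ∪ { x₁ }
  { x₂, x₃ }  = { x₃ } ∪ { x₂ }
  — 16 sets.
Pass 5 adds nothing — fixpoint reached.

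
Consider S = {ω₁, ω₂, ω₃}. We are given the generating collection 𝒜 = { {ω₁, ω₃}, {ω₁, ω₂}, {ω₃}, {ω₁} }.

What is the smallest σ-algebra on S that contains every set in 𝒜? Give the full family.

|σ(𝒜)| = 8.  σ(𝒜) = { ∅, {ω₁}, {ω₂}, {ω₃}, {ω₁, ω₂}, {ω₁, ω₃}, {ω₂, ω₃}, S }

Trace:
Take S₀ = 𝒜 ∪ {∅, S} = { ∅, {ω₁}, {ω₃}, {ω₁, ω₂}, {ω₁, ω₃}, S }.
Pass 1: +2 →
  {ω₂}  = S∖{ω₁, ω₃}
  {ω₂, ω₃}  = S∖{ω₁}
  |family| = 8
Pass 2: stable.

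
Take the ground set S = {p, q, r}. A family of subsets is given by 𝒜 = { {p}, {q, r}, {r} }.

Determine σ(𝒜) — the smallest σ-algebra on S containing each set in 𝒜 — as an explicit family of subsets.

σ(𝒜) = { {}, {p}, {q}, {r}, {p, q}, {p, r}, {q, r}, S }

Derivation:
Seed the family with 𝒜 together with ∅ and S: { {}, {p}, {r}, {q, r}, S }.
Round 1: 2 new —
  {p, q}  = ᶜ of {r}
  {p, r}  = {r} ∪ {p}
Round 2: 1 new —
  {q}  = ᶜ of {p, r}
After Round 3 the family is unchanged; done.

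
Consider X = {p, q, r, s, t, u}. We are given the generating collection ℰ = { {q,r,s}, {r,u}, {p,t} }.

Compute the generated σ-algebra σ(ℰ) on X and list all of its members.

Answer: σ(ℰ) = { {}, {r}, {u}, {p,t}, {q,s}, {r,u}, {p,r,t}, {p,t,u}, {q,r,s}, {q,s,u}, {p,q,s,t}, {p,r,t,u}, {q,r,s,u}, {p,q,r,s,t}, {p,q,s,t,u}, X }

Check:
Initial family (5 sets): { {}, {p,t}, {r,u}, {q,r,s}, X }.
Round 1 adds 5:
  {p,t,u}  = {q,r,s}ᶜ
  {p,q,s,t}  = {r,u}ᶜ
  {p,r,t,u}  = {r,u} ∪ {p,t}
  {q,r,s,u}  = {p,t}ᶜ
  {p,q,r,s,t}  = {q,r,s} ∪ {p,t}
  [10 total]
Round 2: 3 new —
  {u}  = {p,q,r,s,t}ᶜ
  {q,s}  = {p,r,t,u}ᶜ
  {p,q,s,t,u}  = {p,q,s,t} ∪ {p,t,u}
  [13 total]
Round 3: 2 new —
  {r}  = {p,q,s,t,u}ᶜ
  {q,s,u}  = {q,s} ∪ {u}
  [15 total]
Round 4: +1 →
  {p,r,t}  = {q,s,u}ᶜ
  [16 total]
Round 5: stable.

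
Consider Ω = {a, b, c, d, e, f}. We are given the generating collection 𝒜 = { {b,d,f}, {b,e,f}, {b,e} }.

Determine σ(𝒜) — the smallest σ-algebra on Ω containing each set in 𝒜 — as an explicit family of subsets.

σ(𝒜) = { {}, {b}, {d}, {e}, {f}, {a,c}, {b,d}, {b,e}, {b,f}, {d,e}, {d,f}, {e,f}, {a,b,c}, {a,c,d}, {a,c,e}, {a,c,f}, {b,d,e}, {b,d,f}, {b,e,f}, {d,e,f}, {a,b,c,d}, {a,b,c,e}, {a,b,c,f}, {a,c,d,e}, {a,c,d,f}, {a,c,e,f}, {b,d,e,f}, {a,b,c,d,e}, {a,b,c,d,f}, {a,b,c,e,f}, {a,c,d,e,f}, Ω }

Derivation:
Start: 𝒜 ∪ {∅, Ω} = { {}, {b,e}, {b,d,f}, {b,e,f}, Ω }.
Iteration 1. New:
  {a,c,d}  = complement {b,e,f}
  {a,c,e}  = complement {b,d,f}
  {a,c,d,f}  = complement {b,e}
  {b,d,e,f}  = {b,d,f} ∪ {b,e}
  — 9 sets.
Iteration 2. New:
  {a,c}  = complement {b,d,e,f}
  {a,b,c,e}  = {b,e} ∪ {a,c,e}
  {a,c,d,e}  = {a,c,e} ∪ {a,c,d}
  {a,b,c,d,e}  = {b,e} ∪ {a,c,d}
  {a,b,c,d,f}  = {b,d,f} ∪ {a,c,d}
  {a,b,c,e,f}  = {a,c,e} ∪ {b,e,f}
  {a,c,d,e,f}  = {a,c,e} ∪ {a,c,d,f}
  — 16 sets.
Iteration 3. New:
  {b}  = complement {a,c,d,e,f}
  {d}  = complement {a,b,c,e,f}
  {e}  = complement {a,b,c,d,f}
  {f}  = complement {a,b,c,d,e}
  {b,f}  = complement {a,c,d,e}
  {d,f}  = complement {a,b,c,e}
  — 22 sets.
Iteration 4: +10 →
  {b,d}  = {b} ∪ {d}
  {d,e}  = {e} ∪ {d}
  {e,f}  = {f} ∪ {e}
  {a,b,c}  = {b} ∪ {a,c}
  {a,c,f}  = {f} ∪ {a,c}
  {b,d,e}  = {b,e} ∪ {d}
  {d,e,f}  = {e} ∪ {d,f}
  {a,b,c,d}  = {b} ∪ {a,c,d}
  {a,b,c,f}  = {b,f} ∪ {a,c}
  {a,c,e,f}  = {a,c,e} ∪ {f}
  — 32 sets.
After Iteration 5 the family is unchanged; done.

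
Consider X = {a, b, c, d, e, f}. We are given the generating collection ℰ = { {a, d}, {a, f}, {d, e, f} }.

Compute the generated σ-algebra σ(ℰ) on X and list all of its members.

σ(ℰ) = { ∅, {a}, {d}, {e}, {f}, {a, d}, {a, e}, {a, f}, {b, c}, {d, e}, {d, f}, {e, f}, {a, b, c}, {a, d, e}, {a, d, f}, {a, e, f}, {b, c, d}, {b, c, e}, {b, c, f}, {d, e, f}, {a, b, c, d}, {a, b, c, e}, {a, b, c, f}, {a, d, e, f}, {b, c, d, e}, {b, c, d, f}, {b, c, e, f}, {a, b, c, d, e}, {a, b, c, d, f}, {a, b, c, e, f}, {b, c, d, e, f}, X }

Trace:
Start: ℰ ∪ {∅, X} = { ∅, {a, d}, {a, f}, {d, e, f}, X }.
Round 1 (5 new):
  {a, b, c}  = complement {d, e, f}
  {a, d, f}  = {a, d} ∪ {a, f}
  {a, d, e, f}  = {a, d} ∪ {d, e, f}
  {b, c, d, e}  = complement {a, f}
  {b, c, e, f}  = complement {a, d}
  |family| = 10
Round 2: +8 →
  {b, c}  = complement {a, d, e, f}
  {b, c, e}  = complement {a, d, f}
  {a, b, c, d}  = {a, b, c} ∪ {a, d}
  {a, b, c, f}  = {a, b, c} ∪ {a, f}
  {a, b, c, d, e}  = {a, b, c} ∪ {b, c, d, e}
  {a, b, c, d, f}  = {a, b, c} ∪ {a, d, f}
  {a, b, c, e, f}  = {a, b, c} ∪ {b, c, e, f}
  {b, c, d, e, f}  = {b, c, d, e} ∪ {d, e, f}
  |family| = 18
Round 3 adds 7:
  {a}  = complement {b, c, d, e, f}
  {d}  = complement {a, b, c, e, f}
  {e}  = complement {a, b, c, d, f}
  {f}  = complement {a, b, c, d, e}
  {d, e}  = complement {a, b, c, f}
  {e, f}  = complement {a, b, c, d}
  {a, b, c, e}  = {b, c, e} ∪ {a, b, c}
  |family| = 25
Round 4 adds 6:
  {a, e}  = {a} ∪ {e}
  {d, f}  = complement {a, b, c, e}
  {a, d, e}  = {a} ∪ {d, e}
  {a, e, f}  = {e, f} ∪ {a}
  {b, c, d}  = {b, c} ∪ {d}
  {b, c, f}  = {f} ∪ {b, c}
  |family| = 31
Round 5 (1 new):
  {b, c, d, f}  = complement {a, e}
  |family| = 32
Round 6: no new sets; the family is a σ-algebra.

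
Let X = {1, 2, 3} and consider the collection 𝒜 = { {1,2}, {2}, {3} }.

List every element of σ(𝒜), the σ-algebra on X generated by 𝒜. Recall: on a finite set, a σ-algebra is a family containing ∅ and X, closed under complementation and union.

Take S₀ = 𝒜 ∪ {∅, X} = { {}, {2}, {3}, {1,2}, X }.
Round 1: +2 →
  {1,3}  = {2}ᶜ
  {2,3}  = {3} ∪ {2}
  — 7 sets.
Round 2: 1 new —
  {1}  = {2,3}ᶜ
  — 8 sets.
Round 3 adds nothing — fixpoint reached.

Therefore σ(𝒜) = { {}, {1}, {2}, {3}, {1,2}, {1,3}, {2,3}, X } (|σ(𝒜)| = 8).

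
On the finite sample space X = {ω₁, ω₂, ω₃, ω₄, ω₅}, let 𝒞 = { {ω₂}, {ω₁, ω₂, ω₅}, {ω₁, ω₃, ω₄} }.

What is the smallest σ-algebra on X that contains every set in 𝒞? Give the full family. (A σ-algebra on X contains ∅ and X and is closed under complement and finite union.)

Start: 𝒞 ∪ {∅, X} = { {}, {ω₂}, {ω₁, ω₂, ω₅}, {ω₁, ω₃, ω₄}, X }.
Pass 1 adds 4:
  {ω₂, ω₅}  = ᶜ of {ω₁, ω₃, ω₄}
  {ω₃, ω₄}  = ᶜ of {ω₁, ω₂, ω₅}
  {ω₁, ω₂, ω₃, ω₄}  = {ω₁, ω₃, ω₄} ∪ {ω₂}
  {ω₁, ω₃, ω₄, ω₅}  = ᶜ of {ω₂}
  — 9 sets.
Pass 2: 3 new —
  {ω₅}  = ᶜ of {ω₁, ω₂, ω₃, ω₄}
  {ω₂, ω₃, ω₄}  = {ω₃, ω₄} ∪ {ω₂}
  {ω₂, ω₃, ω₄, ω₅}  = {ω₂, ω₅} ∪ {ω₃, ω₄}
  — 12 sets.
Pass 3 adds 3:
  {ω₁}  = ᶜ of {ω₂, ω₃, ω₄, ω₅}
  {ω₁, ω₅}  = ᶜ of {ω₂, ω₃, ω₄}
  {ω₃, ω₄, ω₅}  = {ω₃, ω₄} ∪ {ω₅}
  — 15 sets.
Pass 4 adds 1:
  {ω₁, ω₂}  = ᶜ of {ω₃, ω₄, ω₅}
  — 16 sets.
Pass 5: no new sets; the family is a σ-algebra.

Therefore σ(𝒞) = { {}, {ω₁}, {ω₂}, {ω₅}, {ω₁, ω₂}, {ω₁, ω₅}, {ω₂, ω₅}, {ω₃, ω₄}, {ω₁, ω₂, ω₅}, {ω₁, ω₃, ω₄}, {ω₂, ω₃, ω₄}, {ω₃, ω₄, ω₅}, {ω₁, ω₂, ω₃, ω₄}, {ω₁, ω₃, ω₄, ω₅}, {ω₂, ω₃, ω₄, ω₅}, X } (|σ(𝒞)| = 16).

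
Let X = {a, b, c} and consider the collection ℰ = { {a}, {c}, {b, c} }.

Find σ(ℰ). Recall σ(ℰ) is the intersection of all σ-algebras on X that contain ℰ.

Take S₀ = ℰ ∪ {∅, X} = { ∅, {a}, {c}, {b, c}, X }.
Iteration 1: 2 new —
  {a, b}  = ᶜ of {c}
  {a, c}  = {c} ∪ {a}
Iteration 2 adds 1:
  {b}  = ᶜ of {a, c}
Iteration 3: no new sets; the family is a σ-algebra.

σ(ℰ) = { ∅, {a}, {b}, {c}, {a, b}, {a, c}, {b, c}, X }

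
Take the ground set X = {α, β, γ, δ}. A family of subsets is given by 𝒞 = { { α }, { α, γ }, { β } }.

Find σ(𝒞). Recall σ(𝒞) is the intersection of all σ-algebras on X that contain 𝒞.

Answer: σ(𝒞) = { {  }, { α }, { β }, { γ }, { δ }, { α, β }, { α, γ }, { α, δ }, { β, γ }, { β, δ }, { γ, δ }, { α, β, γ }, { α, β, δ }, { α, γ, δ }, { β, γ, δ }, X }

Check:
Initial family (5 sets): { {  }, { α }, { β }, { α, γ }, X }.
Round 1. New:
  { α, β }  = { β } ∪ { α }
  { β, δ }  = { α, γ }ᶜ
  { α, β, γ }  = { α, γ } ∪ { β }
  { α, γ, δ }  = { β }ᶜ
  { β, γ, δ }  = { α }ᶜ
Round 2. New:
  { δ }  = { α, β, γ }ᶜ
  { γ, δ }  = { α, β }ᶜ
  { α, β, δ }  = { α, β } ∪ { β, δ }
Round 3 adds 2:
  { γ }  = { α, β, δ }ᶜ
  { α, δ }  = { δ } ∪ { α }
Round 4. New:
  { β, γ }  = { α, δ }ᶜ
Round 5 adds nothing — fixpoint reached.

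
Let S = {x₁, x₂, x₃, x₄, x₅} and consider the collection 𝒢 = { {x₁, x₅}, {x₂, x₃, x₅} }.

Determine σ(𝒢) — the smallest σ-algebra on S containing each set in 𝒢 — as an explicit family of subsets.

Seed the family with 𝒢 together with ∅ and S: { {}, {x₁, x₅}, {x₂, x₃, x₅}, S }.
Round 1. New:
  {x₁, x₄}  = S∖{x₂, x₃, x₅}
  {x₂, x₃, x₄}  = S∖{x₁, x₅}
  {x₁, x₂, x₃, x₅}  = {x₁, x₅} ∪ {x₂, x₃, x₅}
Round 2: 4 new —
  {x₄}  = S∖{x₁, x₂, x₃, x₅}
  {x₁, x₄, x₅}  = {x₁, x₄} ∪ {x₁, x₅}
  {x₁, x₂, x₃, x₄}  = {x₂, x₃, x₄} ∪ {x₁, x₄}
  {x₂, x₃, x₄, x₅}  = {x₂, x₃, x₅} ∪ {x₂, x₃, x₄}
Round 3. New:
  {x₁}  = S∖{x₂, x₃, x₄, x₅}
  {x₅}  = S∖{x₁, x₂, x₃, x₄}
  {x₂, x₃}  = S∖{x₁, x₄, x₅}
Round 4 (2 new):
  {x₄, x₅}  = {x₄} ∪ {x₅}
  {x₁, x₂, x₃}  = {x₂, x₃} ∪ {x₁}
Round 5: stable.

|σ(𝒢)| = 16.  σ(𝒢) = { {}, {x₁}, {x₄}, {x₅}, {x₁, x₄}, {x₁, x₅}, {x₂, x₃}, {x₄, x₅}, {x₁, x₂, x₃}, {x₁, x₄, x₅}, {x₂, x₃, x₄}, {x₂, x₃, x₅}, {x₁, x₂, x₃, x₄}, {x₁, x₂, x₃, x₅}, {x₂, x₃, x₄, x₅}, S }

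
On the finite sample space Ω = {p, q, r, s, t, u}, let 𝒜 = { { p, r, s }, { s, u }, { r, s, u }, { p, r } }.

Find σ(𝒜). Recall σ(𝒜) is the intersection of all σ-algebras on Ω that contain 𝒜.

Take S₀ = 𝒜 ∪ {∅, Ω} = { {  }, { p, r }, { s, u }, { p, r, s }, { r, s, u }, Ω }.
Pass 1. New:
  { p, q, t }  = { r, s, u }ᶜ
  { q, t, u }  = { p, r, s }ᶜ
  { p, q, r, t }  = { s, u }ᶜ
  { p, r, s, u }  = { p, r, s } ∪ { r, s, u }
  { q, s, t, u }  = { p, r }ᶜ
  [11 total]
Pass 2 adds 6:
  { q, t }  = { p, r, s, u }ᶜ
  { p, q, t, u }  = { q, t, u } ∪ { p, q, t }
  { p, q, r, s, t }  = { p, q, t } ∪ { p, r, s }
  { p, q, r, t, u }  = { q, t, u } ∪ { p, r }
  { p, q, s, t, u }  = { p, q, t } ∪ { q, s, t, u }
  { q, r, s, t, u }  = { q, t, u } ∪ { r, s, u }
  [17 total]
Pass 3 (5 new):
  { p }  = { q, r, s, t, u }ᶜ
  { r }  = { p, q, s, t, u }ᶜ
  { s }  = { p, q, r, t, u }ᶜ
  { u }  = { p, q, r, s, t }ᶜ
  { r, s }  = { p, q, t, u }ᶜ
  [22 total]
Pass 4 (10 new):
  { p, s }  = { p } ∪ { s }
  { p, u }  = { p } ∪ { u }
  { r, u }  = { u } ∪ { r }
  { p, r, u }  = { u } ∪ { p, r }
  { p, s, u }  = { p } ∪ { s, u }
  { q, r, t }  = { q, t } ∪ { r }
  { q, s, t }  = { q, t } ∪ { s }
  { p, q, s, t }  = { p, q, t } ∪ { s }
  { q, r, s, t }  = { q, t } ∪ { r, s }
  { q, r, t, u }  = { q, t, u } ∪ { r }
  [32 total]
Pass 5: closed — nothing new.

Hence σ(𝒜) has 32 members: { {  }, { p }, { r }, { s }, { u }, { p, r }, { p, s }, { p, u }, { q, t }, { r, s }, { r, u }, { s, u }, { p, q, t }, { p, r, s }, { p, r, u }, { p, s, u }, { q, r, t }, { q, s, t }, { q, t, u }, { r, s, u }, { p, q, r, t }, { p, q, s, t }, { p, q, t, u }, { p, r, s, u }, { q, r, s, t }, { q, r, t, u }, { q, s, t, u }, { p, q, r, s, t }, { p, q, r, t, u }, { p, q, s, t, u }, { q, r, s, t, u }, Ω }.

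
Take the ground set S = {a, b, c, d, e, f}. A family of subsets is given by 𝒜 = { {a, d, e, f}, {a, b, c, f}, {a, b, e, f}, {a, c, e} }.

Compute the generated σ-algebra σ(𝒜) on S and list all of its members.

Answer: σ(𝒜) = { ∅, {a}, {b}, {c}, {d}, {e}, {f}, {a, b}, {a, c}, {a, d}, {a, e}, {a, f}, {b, c}, {b, d}, {b, e}, {b, f}, {c, d}, {c, e}, {c, f}, {d, e}, {d, f}, {e, f}, {a, b, c}, {a, b, d}, {a, b, e}, {a, b, f}, {a, c, d}, {a, c, e}, {a, c, f}, {a, d, e}, {a, d, f}, {a, e, f}, {b, c, d}, {b, c, e}, {b, c, f}, {b, d, e}, {b, d, f}, {b, e, f}, {c, d, e}, {c, d, f}, {c, e, f}, {d, e, f}, {a, b, c, d}, {a, b, c, e}, {a, b, c, f}, {a, b, d, e}, {a, b, d, f}, {a, b, e, f}, {a, c, d, e}, {a, c, d, f}, {a, c, e, f}, {a, d, e, f}, {b, c, d, e}, {b, c, d, f}, {b, c, e, f}, {b, d, e, f}, {c, d, e, f}, {a, b, c, d, e}, {a, b, c, d, f}, {a, b, c, e, f}, {a, b, d, e, f}, {a, c, d, e, f}, {b, c, d, e, f}, S }

Derivation:
Begin from { ∅, {a, c, e}, {a, b, c, f}, {a, b, e, f}, {a, d, e, f}, S } (that is, 𝒜 plus ∅ and S).
Iteration 1 adds 7:
  {b, c}  = S∖{a, d, e, f}
  {c, d}  = S∖{a, b, e, f}
  {d, e}  = S∖{a, b, c, f}
  {b, d, f}  = S∖{a, c, e}
  {a, b, c, e, f}  = {a, c, e} ∪ {a, b, c, f}
  {a, b, d, e, f}  = {a, d, e, f} ∪ {a, b, e, f}
  {a, c, d, e, f}  = {a, d, e, f} ∪ {a, c, e}
  — 13 sets.
Iteration 2. New:
  {b}  = S∖{a, c, d, e, f}
  {c}  = S∖{a, b, d, e, f}
  {d}  = S∖{a, b, c, e, f}
  {b, c, d}  = {c, d} ∪ {b, c}
  {c, d, e}  = {c, d} ∪ {d, e}
  {a, b, c, e}  = {a, c, e} ∪ {b, c}
  {a, c, d, e}  = {c, d} ∪ {a, c, e}
  {b, c, d, e}  = {d, e} ∪ {b, c}
  {b, c, d, f}  = {b, d, f} ∪ {c, d}
  {b, d, e, f}  = {b, d, f} ∪ {d, e}
  {a, b, c, d, f}  = {b, d, f} ∪ {a, b, c, f}
  — 24 sets.
Iteration 3: 12 new —
  {e}  = S∖{a, b, c, d, f}
  {a, c}  = S∖{b, d, e, f}
  {a, e}  = S∖{b, c, d, f}
  {a, f}  = S∖{b, c, d, e}
  {b, d}  = {b} ∪ {d}
  {b, f}  = S∖{a, c, d, e}
  {d, f}  = S∖{a, b, c, e}
  {a, b, f}  = S∖{c, d, e}
  {a, e, f}  = S∖{b, c, d}
  {b, d, e}  = {b} ∪ {d, e}
  {a, b, c, d, e}  = {c, d, e} ∪ {a, b, c, e}
  {b, c, d, e, f}  = {b, d, f} ∪ {c, d, e}
  — 36 sets.
Iteration 4 (21 new):
  {a}  = S∖{b, c, d, e, f}
  {f}  = S∖{a, b, c, d, e}
  {b, e}  = {b} ∪ {e}
  {c, e}  = {e} ∪ {c}
  {a, b, c}  = {b} ∪ {a, c}
  {a, b, e}  = {b} ∪ {a, e}
  {a, c, d}  = {c, d} ∪ {a, c}
  {a, c, f}  = S∖{b, d, e}
  {a, d, e}  = {d, e} ∪ {a, e}
  {a, d, f}  = {a, f} ∪ {d}
  {b, c, e}  = {e} ∪ {b, c}
  {b, c, f}  = {b, f} ∪ {c}
  {b, e, f}  = {b, f} ∪ {e}
  {c, d, f}  = {c, d} ∪ {d, f}
  {d, e, f}  = {e} ∪ {d, f}
  {a, b, c, d}  = {a, c} ∪ {b, c, d}
  {a, b, d, e}  = {a, e} ∪ {b, d}
  {a, b, d, f}  = {b, d, f} ∪ {a, f}
  {a, c, d, f}  = {c, d} ∪ {a, f}
  {a, c, e, f}  = S∖{b, d}
  {c, d, e, f}  = {c, d, e} ∪ {d, f}
  — 57 sets.
Iteration 5 adds 7:
  {a, b}  = S∖{c, d, e, f}
  {a, d}  = {d} ∪ {a}
  {c, f}  = S∖{a, b, d, e}
  {e, f}  = S∖{a, b, c, d}
  {a, b, d}  = {b, d} ∪ {a}
  {c, e, f}  = {c, e} ∪ {f}
  {b, c, e, f}  = {b, e} ∪ {b, c, f}
  — 64 sets.
Iteration 6: no new sets; the family is a σ-algebra.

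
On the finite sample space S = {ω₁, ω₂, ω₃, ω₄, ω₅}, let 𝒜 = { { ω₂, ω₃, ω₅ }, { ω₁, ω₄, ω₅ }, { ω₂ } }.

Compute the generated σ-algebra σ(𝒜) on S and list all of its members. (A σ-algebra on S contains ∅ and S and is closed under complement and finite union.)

|σ(𝒜)| = 16.  σ(𝒜) = { ∅, { ω₂ }, { ω₃ }, { ω₅ }, { ω₁, ω₄ }, { ω₂, ω₃ }, { ω₂, ω₅ }, { ω₃, ω₅ }, { ω₁, ω₂, ω₄ }, { ω₁, ω₃, ω₄ }, { ω₁, ω₄, ω₅ }, { ω₂, ω₃, ω₅ }, { ω₁, ω₂, ω₃, ω₄ }, { ω₁, ω₂, ω₄, ω₅ }, { ω₁, ω₃, ω₄, ω₅ }, S }

Trace:
Start: 𝒜 ∪ {∅, S} = { ∅, { ω₂ }, { ω₁, ω₄, ω₅ }, { ω₂, ω₃, ω₅ }, S }.
Round 1 adds 4:
  { ω₁, ω₄ }  = complement { ω₂, ω₃, ω₅ }
  { ω₂, ω₃ }  = complement { ω₁, ω₄, ω₅ }
  { ω₁, ω₂, ω₄, ω₅ }  = { ω₁, ω₄, ω₅ } ∪ { ω₂ }
  { ω₁, ω₃, ω₄, ω₅ }  = complement { ω₂ }
  |family| = 9
Round 2 (3 new):
  { ω₃ }  = complement { ω₁, ω₂, ω₄, ω₅ }
  { ω₁, ω₂, ω₄ }  = { ω₂ } ∪ { ω₁, ω₄ }
  { ω₁, ω₂, ω₃, ω₄ }  = { ω₂, ω₃ } ∪ { ω₁, ω₄ }
  |family| = 12
Round 3: 3 new —
  { ω₅ }  = complement { ω₁, ω₂, ω₃, ω₄ }
  { ω₃, ω₅ }  = complement { ω₁, ω₂, ω₄ }
  { ω₁, ω₃, ω₄ }  = { ω₃ } ∪ { ω₁, ω₄ }
  |family| = 15
Round 4: 1 new —
  { ω₂, ω₅ }  = complement { ω₁, ω₃, ω₄ }
  |family| = 16
Round 5 adds nothing — fixpoint reached.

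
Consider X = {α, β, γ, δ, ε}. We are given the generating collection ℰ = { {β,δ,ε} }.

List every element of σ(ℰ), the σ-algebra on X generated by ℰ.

Answer: σ(ℰ) = { {}, {α,γ}, {β,δ,ε}, X }

Check:
Begin from { {}, {β,δ,ε}, X } (that is, ℰ plus ∅ and X).
Step 1 (1 new):
  {α,γ}  = X∖{β,δ,ε}
  |family| = 4
Step 2: closed — nothing new.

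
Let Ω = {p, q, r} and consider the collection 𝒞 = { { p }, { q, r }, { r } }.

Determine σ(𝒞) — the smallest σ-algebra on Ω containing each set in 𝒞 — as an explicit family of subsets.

σ(𝒞) (8 sets): { {}, { p }, { q }, { r }, { p, q }, { p, r }, { q, r }, Ω }

Trace:
Start: 𝒞 ∪ {∅, Ω} = { {}, { p }, { r }, { q, r }, Ω }.
Pass 1: 2 new —
  { p, q }  = complement { r }
  { p, r }  = { r } ∪ { p }
  (now 7)
Pass 2: 1 new —
  { q }  = complement { p, r }
  (now 8)
Pass 3: stable.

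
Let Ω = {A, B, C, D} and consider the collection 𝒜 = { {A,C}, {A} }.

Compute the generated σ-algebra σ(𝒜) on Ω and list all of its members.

Initial family (4 sets): { ∅, {A}, {A,C}, Ω }.
Step 1. New:
  {B,D}  = ᶜ of {A,C}
  {B,C,D}  = ᶜ of {A}
  — 6 sets.
Step 2: +1 →
  {A,B,D}  = {B,D} ∪ {A}
  — 7 sets.
Step 3 (1 new):
  {C}  = ᶜ of {A,B,D}
  — 8 sets.
After Step 4 the family is unchanged; done.

Therefore σ(𝒜) = { ∅, {A}, {C}, {A,C}, {B,D}, {A,B,D}, {B,C,D}, Ω } (|σ(𝒜)| = 8).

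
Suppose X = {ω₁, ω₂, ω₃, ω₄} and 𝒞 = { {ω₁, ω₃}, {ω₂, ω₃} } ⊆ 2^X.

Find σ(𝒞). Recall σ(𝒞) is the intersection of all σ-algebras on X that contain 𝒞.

σ(𝒞) = { {}, {ω₁}, {ω₂}, {ω₃}, {ω₄}, {ω₁, ω₂}, {ω₁, ω₃}, {ω₁, ω₄}, {ω₂, ω₃}, {ω₂, ω₄}, {ω₃, ω₄}, {ω₁, ω₂, ω₃}, {ω₁, ω₂, ω₄}, {ω₁, ω₃, ω₄}, {ω₂, ω₃, ω₄}, X }

Check:
Initial family (4 sets): { {}, {ω₁, ω₃}, {ω₂, ω₃}, X }.
Round 1: 3 new —
  {ω₁, ω₄}  = X∖{ω₂, ω₃}
  {ω₂, ω₄}  = X∖{ω₁, ω₃}
  {ω₁, ω₂, ω₃}  = {ω₁, ω₃} ∪ {ω₂, ω₃}
Round 2 (4 new):
  {ω₄}  = X∖{ω₁, ω₂, ω₃}
  {ω₁, ω₂, ω₄}  = {ω₁, ω₄} ∪ {ω₂, ω₄}
  {ω₁, ω₃, ω₄}  = {ω₁, ω₄} ∪ {ω₁, ω₃}
  {ω₂, ω₃, ω₄}  = {ω₂, ω₃} ∪ {ω₂, ω₄}
Round 3: +3 →
  {ω₁}  = X∖{ω₂, ω₃, ω₄}
  {ω₂}  = X∖{ω₁, ω₃, ω₄}
  {ω₃}  = X∖{ω₁, ω₂, ω₄}
Round 4 (2 new):
  {ω₁, ω₂}  = {ω₂} ∪ {ω₁}
  {ω₃, ω₄}  = {ω₃} ∪ {ω₄}
Round 5: stable.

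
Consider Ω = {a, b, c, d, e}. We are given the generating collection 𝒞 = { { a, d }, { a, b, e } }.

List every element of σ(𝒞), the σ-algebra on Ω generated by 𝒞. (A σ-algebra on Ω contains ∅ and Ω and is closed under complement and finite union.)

Answer: σ(𝒞) = { {  }, { a }, { c }, { d }, { a, c }, { a, d }, { b, e }, { c, d }, { a, b, e }, { a, c, d }, { b, c, e }, { b, d, e }, { a, b, c, e }, { a, b, d, e }, { b, c, d, e }, Ω }

Working:
Start: 𝒞 ∪ {∅, Ω} = { {  }, { a, d }, { a, b, e }, Ω }.
Step 1: 3 new —
  { c, d }  = complement { a, b, e }
  { b, c, e }  = complement { a, d }
  { a, b, d, e }  = { a, b, e } ∪ { a, d }
  |family| = 7
Step 2 adds 4:
  { c }  = complement { a, b, d, e }
  { a, c, d }  = { c, d } ∪ { a, d }
  { a, b, c, e }  = { a, b, e } ∪ { b, c, e }
  { b, c, d, e }  = { c, d } ∪ { b, c, e }
  |family| = 11
Step 3: 3 new —
  { a }  = complement { b, c, d, e }
  { d }  = complement { a, b, c, e }
  { b, e }  = complement { a, c, d }
  |family| = 14
Step 4 adds 2:
  { a, c }  = { c } ∪ { a }
  { b, d, e }  = { b, e } ∪ { d }
  |family| = 16
Step 5: already closed under ᶜ and ∪.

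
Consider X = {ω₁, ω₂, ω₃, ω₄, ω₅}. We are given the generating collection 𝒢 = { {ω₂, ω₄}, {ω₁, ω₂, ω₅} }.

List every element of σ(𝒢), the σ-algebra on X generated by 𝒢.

Answer: σ(𝒢) = { {}, {ω₂}, {ω₃}, {ω₄}, {ω₁, ω₅}, {ω₂, ω₃}, {ω₂, ω₄}, {ω₃, ω₄}, {ω₁, ω₂, ω₅}, {ω₁, ω₃, ω₅}, {ω₁, ω₄, ω₅}, {ω₂, ω₃, ω₄}, {ω₁, ω₂, ω₃, ω₅}, {ω₁, ω₂, ω₄, ω₅}, {ω₁, ω₃, ω₄, ω₅}, X }

Trace:
Take S₀ = 𝒢 ∪ {∅, X} = { {}, {ω₂, ω₄}, {ω₁, ω₂, ω₅}, X }.
Iteration 1: +3 →
  {ω₃, ω₄}  = {ω₁, ω₂, ω₅}ᶜ
  {ω₁, ω₃, ω₅}  = {ω₂, ω₄}ᶜ
  {ω₁, ω₂, ω₄, ω₅}  = {ω₁, ω₂, ω₅} ∪ {ω₂, ω₄}
Iteration 2. New:
  {ω₃}  = {ω₁, ω₂, ω₄, ω₅}ᶜ
  {ω₂, ω₃, ω₄}  = {ω₃, ω₄} ∪ {ω₂, ω₄}
  {ω₁, ω₂, ω₃, ω₅}  = {ω₁, ω₂, ω₅} ∪ {ω₁, ω₃, ω₅}
  {ω₁, ω₃, ω₄, ω₅}  = {ω₃, ω₄} ∪ {ω₁, ω₃, ω₅}
Iteration 3. New:
  {ω₂}  = {ω₁, ω₃, ω₄, ω₅}ᶜ
  {ω₄}  = {ω₁, ω₂, ω₃, ω₅}ᶜ
  {ω₁, ω₅}  = {ω₂, ω₃, ω₄}ᶜ
Iteration 4. New:
  {ω₂, ω₃}  = {ω₃} ∪ {ω₂}
  {ω₁, ω₄, ω₅}  = {ω₁, ω₅} ∪ {ω₄}
Iteration 5: stable.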